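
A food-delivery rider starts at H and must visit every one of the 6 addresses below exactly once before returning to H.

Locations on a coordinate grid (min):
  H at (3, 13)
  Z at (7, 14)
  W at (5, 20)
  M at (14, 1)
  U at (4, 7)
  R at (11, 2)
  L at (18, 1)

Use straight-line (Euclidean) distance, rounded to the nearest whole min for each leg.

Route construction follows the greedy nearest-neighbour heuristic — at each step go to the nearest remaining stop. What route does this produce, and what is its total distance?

Total distance 58 min via the nearest-neighbour route H → Z → W → U → R → M → L → H.

At H the remaining stops are Z 4, U 6, W 7, R 14, M 16, L 19; go to Z.
At Z the remaining stops are W 6, U 8, R 13, M 15, L 17; go to W.
At W the remaining stops are U 13, R 19, M 21, L 23; go to U.
At U the remaining stops are R 9, M 12, L 15; go to R.
At R the remaining stops are M 3, L 7; go to M.
At M the remaining stops are L 4; go to L.
Return L→H: 19.
Total = 4 + 6 + 13 + 9 + 3 + 4 + 19 = 58.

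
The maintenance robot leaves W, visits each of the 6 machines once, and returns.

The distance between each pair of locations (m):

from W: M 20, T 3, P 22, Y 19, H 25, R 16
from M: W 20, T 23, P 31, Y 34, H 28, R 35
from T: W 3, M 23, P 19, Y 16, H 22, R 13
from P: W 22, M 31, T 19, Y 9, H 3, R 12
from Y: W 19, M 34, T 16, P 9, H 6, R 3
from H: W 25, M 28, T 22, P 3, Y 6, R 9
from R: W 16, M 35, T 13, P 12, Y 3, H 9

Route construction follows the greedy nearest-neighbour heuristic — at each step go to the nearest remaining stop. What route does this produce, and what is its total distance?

W → [T:3 / R:16 / Y:19 / M:20 / P:22 / H:25] → T (3)
T → [R:13 / Y:16 / P:19 / H:22 / M:23] → R (13)
R → [Y:3 / H:9 / P:12 / M:35] → Y (3)
Y → [H:6 / P:9 / M:34] → H (6)
H → [P:3 / M:28] → P (3)
P → [M:31] → M (31)
Return M→W: 20.
Total = 3 + 13 + 3 + 6 + 3 + 31 + 20 = 79.

Nearest-neighbour total = 79 m; route W → T → R → Y → H → P → M → W.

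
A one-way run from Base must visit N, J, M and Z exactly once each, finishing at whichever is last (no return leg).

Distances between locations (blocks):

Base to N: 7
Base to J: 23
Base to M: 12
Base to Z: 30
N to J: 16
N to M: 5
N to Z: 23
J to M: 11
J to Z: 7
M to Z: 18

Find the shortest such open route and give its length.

Shortest open route: 30 blocks.

There are 4! = 24 possible orderings.
Base→N→J→M→Z: 7+16+11+18 = 52
Base→N→J→Z→M: 7+16+7+18 = 48
Base→N→M→J→Z: 7+5+11+7 = 30
Base→N→M→Z→J: 7+5+18+7 = 37
Base→N→Z→J→M: 7+23+7+11 = 48
Base→N→Z→M→J: 7+23+18+11 = 59
Base→J→N→M→Z: 23+16+5+18 = 62
Base→J→N→Z→M: 23+16+23+18 = 80
Base→J→M→N→Z: 23+11+5+23 = 62
Base→J→M→Z→N: 23+11+18+23 = 75
Base→J→Z→N→M: 23+7+23+5 = 58
Base→J→Z→M→N: 23+7+18+5 = 53
Base→M→N→J→Z: 12+5+16+7 = 40
Base→M→N→Z→J: 12+5+23+7 = 47
… (10 more)
The minimum is 30.
One shortest path: Base → N → M → J → Z.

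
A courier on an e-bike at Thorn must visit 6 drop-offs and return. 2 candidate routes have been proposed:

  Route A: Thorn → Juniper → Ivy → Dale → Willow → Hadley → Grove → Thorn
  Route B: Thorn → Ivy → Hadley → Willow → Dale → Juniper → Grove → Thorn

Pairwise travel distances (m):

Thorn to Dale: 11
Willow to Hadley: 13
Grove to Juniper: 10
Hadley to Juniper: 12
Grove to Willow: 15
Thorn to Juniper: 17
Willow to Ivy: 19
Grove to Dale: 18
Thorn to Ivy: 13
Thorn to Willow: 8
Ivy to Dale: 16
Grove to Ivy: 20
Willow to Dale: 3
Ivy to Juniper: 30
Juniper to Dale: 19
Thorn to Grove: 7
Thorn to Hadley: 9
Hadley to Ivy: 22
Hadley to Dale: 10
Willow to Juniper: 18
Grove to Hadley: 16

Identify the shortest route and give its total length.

Route A: 17 + 30 + 16 + 3 + 13 + 16 + 7 = 102
Route B: 13 + 22 + 13 + 3 + 19 + 10 + 7 = 87

87 m — Route B is the shortest.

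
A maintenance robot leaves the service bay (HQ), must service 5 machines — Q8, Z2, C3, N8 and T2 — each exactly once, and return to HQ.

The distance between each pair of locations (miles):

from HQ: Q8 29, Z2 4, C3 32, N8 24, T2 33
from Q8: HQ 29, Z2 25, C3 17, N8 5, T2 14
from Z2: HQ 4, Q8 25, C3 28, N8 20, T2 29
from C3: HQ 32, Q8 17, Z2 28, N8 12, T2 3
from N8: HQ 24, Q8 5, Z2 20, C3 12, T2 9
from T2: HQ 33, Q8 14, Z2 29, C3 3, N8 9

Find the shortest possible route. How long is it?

There are 60 distinct closed tours to check (reversals are equivalent).
HQ→Q8→Z2→C3→N8→T2→HQ: 29+25+28+12+9+33 = 136
HQ→Q8→Z2→C3→T2→N8→HQ: 29+25+28+3+9+24 = 118
HQ→Q8→Z2→N8→C3→T2→HQ: 29+25+20+12+3+33 = 122
HQ→Q8→Z2→N8→T2→C3→HQ: 29+25+20+9+3+32 = 118
HQ→Q8→Z2→T2→C3→N8→HQ: 29+25+29+3+12+24 = 122
HQ→Q8→Z2→T2→N8→C3→HQ: 29+25+29+9+12+32 = 136
HQ→Q8→C3→Z2→N8→T2→HQ: 29+17+28+20+9+33 = 136
HQ→Q8→C3→Z2→T2→N8→HQ: 29+17+28+29+9+24 = 136
HQ→Q8→C3→N8→Z2→T2→HQ: 29+17+12+20+29+33 = 140
HQ→Q8→C3→N8→T2→Z2→HQ: 29+17+12+9+29+4 = 100
HQ→Q8→C3→T2→Z2→N8→HQ: 29+17+3+29+20+24 = 122
HQ→Q8→C3→T2→N8→Z2→HQ: 29+17+3+9+20+4 = 82
HQ→Q8→N8→Z2→C3→T2→HQ: 29+5+20+28+3+33 = 118
HQ→Q8→N8→Z2→T2→C3→HQ: 29+5+20+29+3+32 = 118
… (46 more)
HQ→Q8→N8→T2→C3→Z2→HQ: 29+5+9+3+28+4 = 78  ← best
The minimum is 78.
One optimal route: HQ → Q8 → N8 → T2 → C3 → Z2 → HQ (or its reverse).

78 miles — the shortest possible round trip.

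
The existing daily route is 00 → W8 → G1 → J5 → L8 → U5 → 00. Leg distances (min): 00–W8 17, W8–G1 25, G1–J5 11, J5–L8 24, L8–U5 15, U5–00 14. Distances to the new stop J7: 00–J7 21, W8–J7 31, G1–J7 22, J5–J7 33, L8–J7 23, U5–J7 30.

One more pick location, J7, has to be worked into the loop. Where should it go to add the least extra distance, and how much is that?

Minimum extra distance: 28 min, inserting J7 between W8 and G1.

Insertion cost between consecutive stops i–j is d(i,J7) + d(J7,j) − d(i,j):
  between 00 and W8: 21 + 31 − 17 = 35
  between W8 and G1: 31 + 22 − 25 = 28
  between G1 and J5: 22 + 33 − 11 = 44
  between J5 and L8: 33 + 23 − 24 = 32
  between L8 and U5: 23 + 30 − 15 = 38
  between U5 and 00: 30 + 21 − 14 = 37
Cheapest insertion is between W8 and G1, adding 28.
New total = 106 + 28 = 134.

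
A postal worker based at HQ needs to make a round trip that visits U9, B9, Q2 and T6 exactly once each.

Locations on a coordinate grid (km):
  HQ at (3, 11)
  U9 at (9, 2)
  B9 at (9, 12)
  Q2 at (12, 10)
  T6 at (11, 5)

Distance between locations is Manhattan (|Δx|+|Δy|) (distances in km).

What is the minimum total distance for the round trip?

With 4 stops there are 4!/2 = 12 distinct round trips (a route and its reverse cost the same).
HQ-U9-B9-Q2-T6-HQ: 15+10+5+6+14 = 50
HQ-U9-B9-T6-Q2-HQ: 15+10+9+6+10 = 50
HQ-U9-Q2-B9-T6-HQ: 15+11+5+9+14 = 54
HQ-U9-Q2-T6-B9-HQ: 15+11+6+9+7 = 48
HQ-U9-T6-B9-Q2-HQ: 15+5+9+5+10 = 44
HQ-U9-T6-Q2-B9-HQ: 15+5+6+5+7 = 38
HQ-B9-U9-Q2-T6-HQ: 7+10+11+6+14 = 48
HQ-B9-U9-T6-Q2-HQ: 7+10+5+6+10 = 38
HQ-B9-Q2-U9-T6-HQ: 7+5+11+5+14 = 42
HQ-B9-T6-U9-Q2-HQ: 7+9+5+11+10 = 42
HQ-Q2-U9-B9-T6-HQ: 10+11+10+9+14 = 54
HQ-Q2-B9-U9-T6-HQ: 10+5+10+5+14 = 44
The minimum is 38.
One optimal route: HQ → U9 → T6 → Q2 → B9 → HQ (or its reverse).

Minimum total distance: 38 km.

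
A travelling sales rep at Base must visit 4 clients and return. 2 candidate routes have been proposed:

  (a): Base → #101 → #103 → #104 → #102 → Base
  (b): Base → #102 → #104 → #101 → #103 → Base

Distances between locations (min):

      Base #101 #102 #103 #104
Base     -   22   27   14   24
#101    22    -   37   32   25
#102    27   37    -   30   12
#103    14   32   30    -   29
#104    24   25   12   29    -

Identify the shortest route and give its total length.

(a): 22 + 32 + 29 + 12 + 27 = 122
(b): 27 + 12 + 25 + 32 + 14 = 110

Shortest is (b), total 110 min.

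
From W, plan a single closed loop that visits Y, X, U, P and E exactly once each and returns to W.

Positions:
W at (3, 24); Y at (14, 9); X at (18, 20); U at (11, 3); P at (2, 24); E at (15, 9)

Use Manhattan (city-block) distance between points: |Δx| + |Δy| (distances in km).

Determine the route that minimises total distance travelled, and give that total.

Shortest round trip = 74 km.

There are 60 distinct closed tours to check (reversals are equivalent).
W→Y→X→U→P→E→W: 26+15+24+30+28+27 = 150
W→Y→X→U→E→P→W: 26+15+24+10+28+1 = 104
W→Y→X→P→U→E→W: 26+15+20+30+10+27 = 128
W→Y→X→P→E→U→W: 26+15+20+28+10+29 = 128
W→Y→X→E→U→P→W: 26+15+14+10+30+1 = 96
W→Y→X→E→P→U→W: 26+15+14+28+30+29 = 142
W→Y→U→X→P→E→W: 26+9+24+20+28+27 = 134
W→Y→U→X→E→P→W: 26+9+24+14+28+1 = 102
W→Y→U→P→X→E→W: 26+9+30+20+14+27 = 126
W→Y→U→P→E→X→W: 26+9+30+28+14+19 = 126
W→Y→U→E→X→P→W: 26+9+10+14+20+1 = 80
W→Y→U→E→P→X→W: 26+9+10+28+20+19 = 112
W→Y→P→X→U→E→W: 26+27+20+24+10+27 = 134
W→Y→P→X→E→U→W: 26+27+20+14+10+29 = 126
… (46 more)
W→X→E→Y→U→P→W: 19+14+1+9+30+1 = 74  ← best
The minimum is 74.
One optimal route: W → X → E → Y → U → P → W (or its reverse).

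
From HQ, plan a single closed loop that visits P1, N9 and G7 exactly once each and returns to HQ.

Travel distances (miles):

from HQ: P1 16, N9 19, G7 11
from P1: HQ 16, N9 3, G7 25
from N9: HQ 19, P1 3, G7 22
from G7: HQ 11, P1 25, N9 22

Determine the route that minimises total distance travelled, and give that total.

52 miles — the shortest possible round trip.

HQ-P1-N9-G7-HQ: 16+3+22+11 = 52
HQ-P1-G7-N9-HQ: 16+25+22+19 = 82
HQ-N9-P1-G7-HQ: 19+3+25+11 = 58
The minimum is 52.
One optimal route: HQ → P1 → N9 → G7 → HQ (or its reverse).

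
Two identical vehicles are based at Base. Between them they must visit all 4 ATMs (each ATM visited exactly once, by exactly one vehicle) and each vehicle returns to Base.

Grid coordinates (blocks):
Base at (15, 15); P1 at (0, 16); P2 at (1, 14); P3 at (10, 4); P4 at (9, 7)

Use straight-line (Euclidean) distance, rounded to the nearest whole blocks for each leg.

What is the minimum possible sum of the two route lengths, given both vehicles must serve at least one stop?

Check every non-empty split of the stops between the two vehicles; for each half take its own optimal tour:
  {P1} + {P2, P3, P4}: 30 + 40 = 70
  {P2} + {P1, P3, P4}: 28 + 43 = 71
  {P1, P2} + {P3, P4}: 31 + 25 = 56
  {P3} + {P1, P2, P4}: 24 + 38 = 62
  {P1, P3} + {P2, P4}: 43 + 35 = 78
  {P2, P3} + {P1, P4}: 39 + 38 = 77
  … (7 splits in total)
Best: vehicle 1 Base → P1 → P2 → Base = 31; vehicle 2 Base → P3 → P4 → Base = 25; combined 56.

56 blocks — the smallest possible combined total.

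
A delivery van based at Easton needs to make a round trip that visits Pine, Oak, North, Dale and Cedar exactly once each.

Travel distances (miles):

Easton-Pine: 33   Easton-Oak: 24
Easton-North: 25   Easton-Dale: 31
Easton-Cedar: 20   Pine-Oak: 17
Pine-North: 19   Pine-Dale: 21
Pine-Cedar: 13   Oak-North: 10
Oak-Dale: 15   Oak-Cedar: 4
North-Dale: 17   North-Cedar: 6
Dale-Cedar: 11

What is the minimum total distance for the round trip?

104 miles — the shortest possible round trip.

Easton→Pine→Oak→North→Dale→Cedar→Easton: 33+17+10+17+11+20 = 108
Easton→Pine→Oak→North→Cedar→Dale→Easton: 33+17+10+6+11+31 = 108
Easton→Pine→Oak→Dale→North→Cedar→Easton: 33+17+15+17+6+20 = 108
Easton→Pine→Oak→Dale→Cedar→North→Easton: 33+17+15+11+6+25 = 107
Easton→Pine→Oak→Cedar→North→Dale→Easton: 33+17+4+6+17+31 = 108
Easton→Pine→Oak→Cedar→Dale→North→Easton: 33+17+4+11+17+25 = 107
Easton→Pine→North→Oak→Dale→Cedar→Easton: 33+19+10+15+11+20 = 108
Easton→Pine→North→Oak→Cedar→Dale→Easton: 33+19+10+4+11+31 = 108
Easton→Pine→North→Dale→Oak→Cedar→Easton: 33+19+17+15+4+20 = 108
Easton→Pine→North→Dale→Cedar→Oak→Easton: 33+19+17+11+4+24 = 108
Easton→Pine→North→Cedar→Oak→Dale→Easton: 33+19+6+4+15+31 = 108
Easton→Pine→North→Cedar→Dale→Oak→Easton: 33+19+6+11+15+24 = 108
Easton→Pine→Dale→Oak→North→Cedar→Easton: 33+21+15+10+6+20 = 105
Easton→Pine→Dale→Oak→Cedar→North→Easton: 33+21+15+4+6+25 = 104
… (46 more)
The minimum is 104.
One optimal route: Easton → Pine → Dale → Oak → Cedar → North → Easton (or its reverse).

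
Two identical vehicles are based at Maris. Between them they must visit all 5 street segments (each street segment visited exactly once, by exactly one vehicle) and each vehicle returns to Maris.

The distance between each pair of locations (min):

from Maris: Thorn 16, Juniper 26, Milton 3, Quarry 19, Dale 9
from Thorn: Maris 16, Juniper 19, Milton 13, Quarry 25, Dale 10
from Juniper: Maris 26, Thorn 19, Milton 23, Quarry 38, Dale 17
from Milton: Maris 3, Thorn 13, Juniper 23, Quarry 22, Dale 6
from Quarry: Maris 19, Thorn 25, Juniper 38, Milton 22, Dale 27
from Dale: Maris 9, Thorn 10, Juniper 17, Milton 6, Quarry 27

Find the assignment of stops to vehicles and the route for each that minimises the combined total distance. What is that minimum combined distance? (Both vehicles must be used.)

Minimum combined distance: 95 min.

Check every non-empty split of the stops between the two vehicles; for each half take its own optimal tour:
  {Thorn} + {Juniper, Milton, Quarry, Dale}: 32 + 83 = 115
  {Juniper} + {Thorn, Milton, Quarry, Dale}: 52 + 63 = 115
  {Thorn, Juniper} + {Milton, Quarry, Dale}: 61 + 55 = 116
  {Milton} + {Thorn, Juniper, Quarry, Dale}: 6 + 89 = 95
  {Thorn, Milton} + {Juniper, Quarry, Dale}: 32 + 83 = 115
  {Juniper, Milton} + {Thorn, Quarry, Dale}: 52 + 63 = 115
  … (15 splits in total)
Best: vehicle 1 Maris → Milton → Maris = 6; vehicle 2 Maris → Quarry → Thorn → Juniper → Dale → Maris = 89; combined 95.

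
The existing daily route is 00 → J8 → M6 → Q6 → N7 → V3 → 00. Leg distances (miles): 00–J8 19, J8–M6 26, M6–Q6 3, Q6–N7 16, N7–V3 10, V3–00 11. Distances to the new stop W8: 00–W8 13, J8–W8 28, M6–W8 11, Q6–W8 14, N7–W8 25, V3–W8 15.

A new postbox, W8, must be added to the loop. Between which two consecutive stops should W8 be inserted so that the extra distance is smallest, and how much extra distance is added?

Insertion cost between consecutive stops i–j is d(i,W8) + d(W8,j) − d(i,j):
  between 00 and J8: 13 + 28 − 19 = 22
  between J8 and M6: 28 + 11 − 26 = 13
  between M6 and Q6: 11 + 14 − 3 = 22
  between Q6 and N7: 14 + 25 − 16 = 23
  between N7 and V3: 25 + 15 − 10 = 30
  between V3 and 00: 15 + 13 − 11 = 17
Cheapest insertion is between J8 and M6, adding 13.
New total = 85 + 13 = 98.

Adding 13 miles by placing W8 on the J8–M6 leg.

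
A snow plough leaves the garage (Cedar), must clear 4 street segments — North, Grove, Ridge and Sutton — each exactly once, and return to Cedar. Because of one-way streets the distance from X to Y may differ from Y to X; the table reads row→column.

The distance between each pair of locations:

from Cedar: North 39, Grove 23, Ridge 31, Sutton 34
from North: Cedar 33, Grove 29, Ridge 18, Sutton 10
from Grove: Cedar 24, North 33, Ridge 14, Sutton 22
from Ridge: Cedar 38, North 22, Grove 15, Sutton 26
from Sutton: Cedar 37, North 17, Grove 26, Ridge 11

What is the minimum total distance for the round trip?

Cedar → North → Grove → Ridge → Sutton → Cedar: 39+29+14+26+37 = 145
Cedar → North → Grove → Sutton → Ridge → Cedar: 39+29+22+11+38 = 139
Cedar → North → Ridge → Grove → Sutton → Cedar: 39+18+15+22+37 = 131
Cedar → North → Ridge → Sutton → Grove → Cedar: 39+18+26+26+24 = 133
Cedar → North → Sutton → Grove → Ridge → Cedar: 39+10+26+14+38 = 127
Cedar → North → Sutton → Ridge → Grove → Cedar: 39+10+11+15+24 = 99
Cedar → Grove → North → Ridge → Sutton → Cedar: 23+33+18+26+37 = 137
Cedar → Grove → North → Sutton → Ridge → Cedar: 23+33+10+11+38 = 115
Cedar → Grove → Ridge → North → Sutton → Cedar: 23+14+22+10+37 = 106
Cedar → Grove → Ridge → Sutton → North → Cedar: 23+14+26+17+33 = 113
Cedar → Grove → Sutton → North → Ridge → Cedar: 23+22+17+18+38 = 118
Cedar → Grove → Sutton → Ridge → North → Cedar: 23+22+11+22+33 = 111
Cedar → Ridge → North → Grove → Sutton → Cedar: 31+22+29+22+37 = 141
Cedar → Ridge → North → Sutton → Grove → Cedar: 31+22+10+26+24 = 113
… (10 more)
The minimum is 99.
One optimal route: Cedar → North → Sutton → Ridge → Grove → Cedar.

99 — the shortest possible round trip.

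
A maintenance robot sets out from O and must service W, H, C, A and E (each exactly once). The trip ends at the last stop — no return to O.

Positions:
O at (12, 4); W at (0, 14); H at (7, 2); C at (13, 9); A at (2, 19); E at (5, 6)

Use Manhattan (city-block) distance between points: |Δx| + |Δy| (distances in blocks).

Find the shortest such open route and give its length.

There are 5! = 120 possible orderings.
O→W→H→C→A→E: 22+19+13+21+16 = 91
O→W→H→C→E→A: 22+19+13+11+16 = 81
O→W→H→A→C→E: 22+19+22+21+11 = 95
O→W→H→A→E→C: 22+19+22+16+11 = 90
O→W→H→E→C→A: 22+19+6+11+21 = 79
O→W→H→E→A→C: 22+19+6+16+21 = 84
O→W→C→H→A→E: 22+18+13+22+16 = 91
O→W→C→H→E→A: 22+18+13+6+16 = 75
O→W→C→A→H→E: 22+18+21+22+6 = 89
O→W→C→A→E→H: 22+18+21+16+6 = 83
O→W→C→E→H→A: 22+18+11+6+22 = 79
O→W→C→E→A→H: 22+18+11+16+22 = 89
O→W→A→H→C→E: 22+7+22+13+11 = 75
O→W→A→H→E→C: 22+7+22+6+11 = 68
… (106 more)
O→C→H→E→W→A: 6+13+6+13+7 = 45  ← best
The minimum is 45.
One shortest path: O → C → H → E → W → A.

Minimum one-way distance = 45 blocks.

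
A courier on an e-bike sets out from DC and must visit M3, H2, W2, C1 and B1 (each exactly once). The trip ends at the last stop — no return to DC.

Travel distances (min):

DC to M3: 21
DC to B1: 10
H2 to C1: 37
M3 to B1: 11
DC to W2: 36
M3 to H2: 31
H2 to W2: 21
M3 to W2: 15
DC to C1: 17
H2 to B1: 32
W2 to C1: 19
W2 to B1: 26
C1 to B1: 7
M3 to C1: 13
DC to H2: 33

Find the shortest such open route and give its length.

Shortest open route: 66 min.

There are 5! = 120 possible orderings.
DC→M3→H2→W2→C1→B1: 21+31+21+19+7 = 99
DC→M3→H2→W2→B1→C1: 21+31+21+26+7 = 106
DC→M3→H2→C1→W2→B1: 21+31+37+19+26 = 134
DC→M3→H2→C1→B1→W2: 21+31+37+7+26 = 122
DC→M3→H2→B1→W2→C1: 21+31+32+26+19 = 129
DC→M3→H2→B1→C1→W2: 21+31+32+7+19 = 110
DC→M3→W2→H2→C1→B1: 21+15+21+37+7 = 101
DC→M3→W2→H2→B1→C1: 21+15+21+32+7 = 96
DC→M3→W2→C1→H2→B1: 21+15+19+37+32 = 124
DC→M3→W2→C1→B1→H2: 21+15+19+7+32 = 94
DC→M3→W2→B1→H2→C1: 21+15+26+32+37 = 131
DC→M3→W2→B1→C1→H2: 21+15+26+7+37 = 106
DC→M3→C1→H2→W2→B1: 21+13+37+21+26 = 118
DC→M3→C1→H2→B1→W2: 21+13+37+32+26 = 129
… (106 more)
DC→B1→C1→M3→W2→H2: 10+7+13+15+21 = 66  ← best
The minimum is 66.
One shortest path: DC → B1 → C1 → M3 → W2 → H2.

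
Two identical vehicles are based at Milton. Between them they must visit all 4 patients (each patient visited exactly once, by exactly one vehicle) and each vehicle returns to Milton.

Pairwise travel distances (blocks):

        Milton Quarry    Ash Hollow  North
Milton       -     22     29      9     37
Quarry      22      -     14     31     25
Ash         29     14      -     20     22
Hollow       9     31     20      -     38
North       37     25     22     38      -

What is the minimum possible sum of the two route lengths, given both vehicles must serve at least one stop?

Minimum combined distance: 113 blocks.

Try each way of splitting the stops between the two vehicles (each non-empty) and, for each split, find the best tour for each vehicle:
  {Quarry} + {Ash, Hollow, North}: 44 + 88 = 132
  {Ash} + {Quarry, Hollow, North}: 58 + 94 = 152
  {Quarry, Ash} + {Hollow, North}: 65 + 84 = 149
  {Hollow} + {Quarry, Ash, North}: 18 + 95 = 113
  {Quarry, Hollow} + {Ash, North}: 62 + 88 = 150
  {Ash, Hollow} + {Quarry, North}: 58 + 84 = 142
  … (7 splits in total)
Best: vehicle 1 Milton → Hollow → Milton = 18; vehicle 2 Milton → Quarry → Ash → North → Milton = 95; combined 113.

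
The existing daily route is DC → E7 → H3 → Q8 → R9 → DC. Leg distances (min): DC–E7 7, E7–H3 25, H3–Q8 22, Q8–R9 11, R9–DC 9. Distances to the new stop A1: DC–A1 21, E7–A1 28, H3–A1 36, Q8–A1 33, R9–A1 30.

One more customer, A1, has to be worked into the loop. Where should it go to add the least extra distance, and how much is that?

+39 min — insert A1 between E7 and H3.

Insertion cost between consecutive stops i–j is d(i,A1) + d(A1,j) − d(i,j):
  between DC and E7: 21 + 28 − 7 = 42
  between E7 and H3: 28 + 36 − 25 = 39
  between H3 and Q8: 36 + 33 − 22 = 47
  between Q8 and R9: 33 + 30 − 11 = 52
  between R9 and DC: 30 + 21 − 9 = 42
Cheapest insertion is between E7 and H3, adding 39.
New total = 74 + 39 = 113.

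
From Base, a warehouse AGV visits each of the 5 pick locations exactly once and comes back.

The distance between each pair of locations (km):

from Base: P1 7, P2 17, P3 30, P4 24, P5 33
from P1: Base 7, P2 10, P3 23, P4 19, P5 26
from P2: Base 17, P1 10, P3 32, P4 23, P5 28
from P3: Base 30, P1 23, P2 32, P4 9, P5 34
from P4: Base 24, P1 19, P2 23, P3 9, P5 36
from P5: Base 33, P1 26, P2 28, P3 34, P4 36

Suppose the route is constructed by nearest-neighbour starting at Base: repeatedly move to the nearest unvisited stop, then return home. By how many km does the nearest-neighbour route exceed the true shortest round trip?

Base: P1=7, P2=17, P4=24, P3=30, P5=33 ⇒ P1
P1: P2=10, P4=19, P3=23, P5=26 ⇒ P2
P2: P4=23, P5=28, P3=32 ⇒ P4
P4: P3=9, P5=36 ⇒ P3
P3: P5=34 ⇒ P5
NN route Base → P1 → P2 → P4 → P3 → P5 → Base costs 116.
Optimal: Base → P1 → P2 → P5 → P3 → P4 → Base costs 112 (by enumerating all 60 distinct tours).
Excess = 116 − 112 = 4.

Excess over optimum: 4 km.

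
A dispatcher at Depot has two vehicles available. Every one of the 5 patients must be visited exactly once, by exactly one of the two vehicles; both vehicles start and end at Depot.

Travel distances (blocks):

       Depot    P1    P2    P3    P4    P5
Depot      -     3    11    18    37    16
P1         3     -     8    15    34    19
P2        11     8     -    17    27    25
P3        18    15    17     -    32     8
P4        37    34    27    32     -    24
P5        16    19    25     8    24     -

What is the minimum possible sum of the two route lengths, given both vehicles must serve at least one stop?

Try each way of splitting the stops between the two vehicles (each non-empty) and, for each split, find the best tour for each vehicle:
  {P1} + {P2, P3, P4, P5}: 6 + 88 = 94
  {P2} + {P1, P3, P4, P5}: 22 + 87 = 109
  {P1, P2} + {P3, P4, P5}: 22 + 87 = 109
  {P3} + {P1, P2, P4, P5}: 36 + 78 = 114
  {P1, P3} + {P2, P4, P5}: 36 + 78 = 114
  {P2, P3} + {P1, P4, P5}: 46 + 77 = 123
  … (15 splits in total)
Best: vehicle 1 Depot → P1 → Depot = 6; vehicle 2 Depot → P2 → P4 → P5 → P3 → Depot = 88; combined 94.

94 blocks — the smallest possible combined total.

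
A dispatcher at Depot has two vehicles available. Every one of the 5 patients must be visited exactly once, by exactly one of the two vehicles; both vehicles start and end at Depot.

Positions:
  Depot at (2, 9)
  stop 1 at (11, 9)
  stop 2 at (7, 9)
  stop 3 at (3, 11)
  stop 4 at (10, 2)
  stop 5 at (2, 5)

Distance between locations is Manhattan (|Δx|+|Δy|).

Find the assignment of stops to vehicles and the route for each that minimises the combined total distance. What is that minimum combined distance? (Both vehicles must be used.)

Try each way of splitting the stops between the two vehicles (each non-empty) and, for each split, find the best tour for each vehicle:
  {stop 1} + {stop 2, stop 3, stop 4, stop 5}: 18 + 34 = 52
  {stop 2} + {stop 1, stop 3, stop 4, stop 5}: 10 + 36 = 46
  {stop 1, stop 2} + {stop 3, stop 4, stop 5}: 18 + 34 = 52
  {stop 3} + {stop 1, stop 2, stop 4, stop 5}: 6 + 32 = 38
  {stop 1, stop 3} + {stop 2, stop 4, stop 5}: 22 + 30 = 52
  {stop 2, stop 3} + {stop 1, stop 4, stop 5}: 14 + 32 = 46
  … (15 splits in total)
Best: vehicle 1 Depot → stop 3 → Depot = 6; vehicle 2 Depot → stop 2 → stop 1 → stop 4 → stop 5 → Depot = 32; combined 38.

Minimum combined distance: 38.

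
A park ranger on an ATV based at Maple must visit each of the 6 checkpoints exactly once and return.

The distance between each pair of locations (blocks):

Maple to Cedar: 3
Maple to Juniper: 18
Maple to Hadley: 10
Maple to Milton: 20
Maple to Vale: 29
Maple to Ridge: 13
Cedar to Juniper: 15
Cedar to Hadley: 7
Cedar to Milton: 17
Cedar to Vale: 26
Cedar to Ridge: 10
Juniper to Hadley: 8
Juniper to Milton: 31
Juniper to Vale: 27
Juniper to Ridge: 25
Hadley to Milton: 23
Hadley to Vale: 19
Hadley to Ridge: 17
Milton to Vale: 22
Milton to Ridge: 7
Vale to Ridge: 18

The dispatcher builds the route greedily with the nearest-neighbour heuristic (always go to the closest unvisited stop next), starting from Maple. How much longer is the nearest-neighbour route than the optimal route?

Maple: Cedar=3, Hadley=10, Ridge=13, Juniper=18, Milton=20, Vale=29 ⇒ Cedar
Cedar: Hadley=7, Ridge=10, Juniper=15, Milton=17, Vale=26 ⇒ Hadley
Hadley: Juniper=8, Ridge=17, Vale=19, Milton=23 ⇒ Juniper
Juniper: Ridge=25, Vale=27, Milton=31 ⇒ Ridge
Ridge: Milton=7, Vale=18 ⇒ Milton
Milton: Vale=22 ⇒ Vale
NN route Maple → Cedar → Hadley → Juniper → Ridge → Milton → Vale → Maple costs 101.
Optimal: Maple → Cedar → Juniper → Hadley → Vale → Milton → Ridge → Maple costs 87 (by enumerating all 360 distinct tours).
Excess = 101 − 87 = 14.

The nearest-neighbour route is 14 blocks longer than optimal.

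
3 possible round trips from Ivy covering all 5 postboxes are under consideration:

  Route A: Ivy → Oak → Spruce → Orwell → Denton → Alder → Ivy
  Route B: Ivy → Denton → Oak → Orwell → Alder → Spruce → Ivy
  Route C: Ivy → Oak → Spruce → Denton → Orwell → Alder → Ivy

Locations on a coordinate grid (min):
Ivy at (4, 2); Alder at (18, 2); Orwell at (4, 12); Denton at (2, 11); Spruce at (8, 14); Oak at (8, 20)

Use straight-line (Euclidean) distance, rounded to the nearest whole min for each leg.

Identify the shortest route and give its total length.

Route A: 18 + 6 + 4 + 2 + 18 + 14 = 62
Route B: 9 + 11 + 9 + 17 + 16 + 13 = 75
Route C: 18 + 6 + 7 + 2 + 17 + 14 = 64

62 min — Route A is the shortest.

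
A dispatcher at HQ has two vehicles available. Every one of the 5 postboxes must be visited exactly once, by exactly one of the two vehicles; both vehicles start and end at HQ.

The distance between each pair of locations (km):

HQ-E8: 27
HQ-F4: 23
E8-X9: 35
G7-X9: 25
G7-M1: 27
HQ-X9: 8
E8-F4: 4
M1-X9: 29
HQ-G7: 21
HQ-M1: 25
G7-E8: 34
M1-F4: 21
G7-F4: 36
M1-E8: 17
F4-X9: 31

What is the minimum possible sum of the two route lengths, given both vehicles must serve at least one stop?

Try each way of splitting the stops between the two vehicles (each non-empty) and, for each split, find the best tour for each vehicle:
  {G7} + {M1, E8, F4, X9}: 42 + 81 = 123
  {M1} + {G7, E8, F4, X9}: 50 + 94 = 144
  {G7, M1} + {E8, F4, X9}: 73 + 70 = 143
  {E8} + {G7, M1, F4, X9}: 54 + 104 = 158
  {G7, E8} + {M1, F4, X9}: 82 + 81 = 163
  {M1, E8} + {G7, F4, X9}: 69 + 92 = 161
  … (15 splits in total)
  {G7, M1, E8, F4} + {X9}: 92 + 16 = 108  ← best
Best: vehicle 1 HQ → G7 → M1 → E8 → F4 → HQ = 92; vehicle 2 HQ → X9 → HQ = 16; combined 108.

108 km — the smallest possible combined total.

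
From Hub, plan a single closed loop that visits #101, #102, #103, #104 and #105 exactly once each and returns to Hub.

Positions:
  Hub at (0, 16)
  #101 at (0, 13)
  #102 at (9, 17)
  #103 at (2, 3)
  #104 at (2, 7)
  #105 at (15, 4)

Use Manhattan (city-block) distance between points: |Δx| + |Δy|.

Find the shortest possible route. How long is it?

Minimum total distance: 58.

Hub→#101→#102→#103→#104→#105→Hub: 3+13+21+4+16+27 = 84
Hub→#101→#102→#103→#105→#104→Hub: 3+13+21+14+16+11 = 78
Hub→#101→#102→#104→#103→#105→Hub: 3+13+17+4+14+27 = 78
Hub→#101→#102→#104→#105→#103→Hub: 3+13+17+16+14+15 = 78
Hub→#101→#102→#105→#103→#104→Hub: 3+13+19+14+4+11 = 64
Hub→#101→#102→#105→#104→#103→Hub: 3+13+19+16+4+15 = 70
Hub→#101→#103→#102→#104→#105→Hub: 3+12+21+17+16+27 = 96
Hub→#101→#103→#102→#105→#104→Hub: 3+12+21+19+16+11 = 82
Hub→#101→#103→#104→#102→#105→Hub: 3+12+4+17+19+27 = 82
Hub→#101→#103→#104→#105→#102→Hub: 3+12+4+16+19+10 = 64
Hub→#101→#103→#105→#102→#104→Hub: 3+12+14+19+17+11 = 76
Hub→#101→#103→#105→#104→#102→Hub: 3+12+14+16+17+10 = 72
Hub→#101→#104→#102→#103→#105→Hub: 3+8+17+21+14+27 = 90
Hub→#101→#104→#102→#105→#103→Hub: 3+8+17+19+14+15 = 76
… (46 more)
Hub→#101→#104→#103→#105→#102→Hub: 3+8+4+14+19+10 = 58  ← best
The minimum is 58.
One optimal route: Hub → #101 → #104 → #103 → #105 → #102 → Hub (or its reverse).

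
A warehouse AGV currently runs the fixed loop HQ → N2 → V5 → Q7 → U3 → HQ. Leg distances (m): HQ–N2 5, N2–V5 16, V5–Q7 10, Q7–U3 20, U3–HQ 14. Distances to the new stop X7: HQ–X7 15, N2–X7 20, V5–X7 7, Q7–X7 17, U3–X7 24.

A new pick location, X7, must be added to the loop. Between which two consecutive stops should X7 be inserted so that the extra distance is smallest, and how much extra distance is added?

+11 m — insert X7 between N2 and V5.

Insertion cost between consecutive stops i–j is d(i,X7) + d(X7,j) − d(i,j):
  between HQ and N2: 15 + 20 − 5 = 30
  between N2 and V5: 20 + 7 − 16 = 11
  between V5 and Q7: 7 + 17 − 10 = 14
  between Q7 and U3: 17 + 24 − 20 = 21
  between U3 and HQ: 24 + 15 − 14 = 25
Cheapest insertion is between N2 and V5, adding 11.
New total = 65 + 11 = 76.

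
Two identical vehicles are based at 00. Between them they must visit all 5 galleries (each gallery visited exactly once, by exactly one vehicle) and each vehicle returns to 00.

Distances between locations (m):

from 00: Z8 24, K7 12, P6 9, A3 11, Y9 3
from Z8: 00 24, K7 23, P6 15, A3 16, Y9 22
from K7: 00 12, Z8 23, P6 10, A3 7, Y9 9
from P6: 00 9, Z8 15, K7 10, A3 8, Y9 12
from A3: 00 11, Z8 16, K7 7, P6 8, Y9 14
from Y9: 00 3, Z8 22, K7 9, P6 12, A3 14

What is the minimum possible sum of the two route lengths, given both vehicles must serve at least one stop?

Minimum combined distance: 65 m.

There are 2^4 − 1 = 15 ways to divide the 5 stops into two non-empty groups. For each, the best each vehicle can do is its own shortest tour through its group:
  {Z8} + {K7, P6, A3, Y9}: 48 + 36 = 84
  {K7} + {Z8, P6, A3, Y9}: 24 + 57 = 81
  {Z8, K7} + {P6, A3, Y9}: 59 + 34 = 93
  {P6} + {Z8, K7, A3, Y9}: 18 + 59 = 77
  {Z8, P6} + {K7, A3, Y9}: 48 + 30 = 78
  {K7, P6} + {Z8, A3, Y9}: 31 + 52 = 83
  … (15 splits in total)
  {Z8, K7, P6, A3} + {Y9}: 59 + 6 = 65  ← best
Best: vehicle 1 00 → K7 → A3 → Z8 → P6 → 00 = 59; vehicle 2 00 → Y9 → 00 = 6; combined 65.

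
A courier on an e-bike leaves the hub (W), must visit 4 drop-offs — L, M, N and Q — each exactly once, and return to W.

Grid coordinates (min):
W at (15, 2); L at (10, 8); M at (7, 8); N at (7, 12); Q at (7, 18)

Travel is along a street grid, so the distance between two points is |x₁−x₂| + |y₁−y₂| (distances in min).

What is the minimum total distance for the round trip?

Shortest round trip = 48 min.

There are 12 distinct closed tours to check (reversals are equivalent).
W→L→M→N→Q→W: 11+3+4+6+24 = 48
W→L→M→Q→N→W: 11+3+10+6+18 = 48
W→L→N→M→Q→W: 11+7+4+10+24 = 56
W→L→N→Q→M→W: 11+7+6+10+14 = 48
W→L→Q→M→N→W: 11+13+10+4+18 = 56
W→L→Q→N→M→W: 11+13+6+4+14 = 48
W→M→L→N→Q→W: 14+3+7+6+24 = 54
W→M→L→Q→N→W: 14+3+13+6+18 = 54
W→M→N→L→Q→W: 14+4+7+13+24 = 62
W→M→Q→L→N→W: 14+10+13+7+18 = 62
W→N→L→M→Q→W: 18+7+3+10+24 = 62
W→N→M→L→Q→W: 18+4+3+13+24 = 62
The minimum is 48.
One optimal route: W → L → M → N → Q → W (or its reverse).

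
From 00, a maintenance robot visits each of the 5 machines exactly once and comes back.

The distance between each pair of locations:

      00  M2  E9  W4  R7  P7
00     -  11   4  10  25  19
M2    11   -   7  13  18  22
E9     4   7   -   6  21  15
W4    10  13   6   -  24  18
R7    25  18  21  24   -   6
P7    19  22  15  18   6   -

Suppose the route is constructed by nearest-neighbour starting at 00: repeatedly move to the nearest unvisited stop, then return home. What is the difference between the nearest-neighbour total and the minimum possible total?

00: E9=4, W4=10, M2=11, P7=19, R7=25 ⇒ E9
E9: W4=6, M2=7, P7=15, R7=21 ⇒ W4
W4: M2=13, P7=18, R7=24 ⇒ M2
M2: R7=18, P7=22 ⇒ R7
R7: P7=6 ⇒ P7
NN route 00 → E9 → W4 → M2 → R7 → P7 → 00 costs 66.
Optimal: 00 → M2 → R7 → P7 → W4 → E9 → 00 costs 63 (by enumerating all 60 distinct tours).
Excess = 66 − 63 = 3.

3 longer than the optimal tour.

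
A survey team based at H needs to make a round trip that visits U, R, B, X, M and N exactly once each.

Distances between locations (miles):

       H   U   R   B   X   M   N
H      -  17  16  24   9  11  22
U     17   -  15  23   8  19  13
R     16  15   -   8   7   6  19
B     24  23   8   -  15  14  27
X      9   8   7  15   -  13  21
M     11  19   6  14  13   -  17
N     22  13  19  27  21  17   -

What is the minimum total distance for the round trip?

There are 360 distinct closed tours to check (reversals are equivalent).
H - U - R - B - X - M - N - H: 17+15+8+15+13+17+22 = 107
H - U - R - B - X - N - M - H: 17+15+8+15+21+17+11 = 104
H - U - R - B - M - X - N - H: 17+15+8+14+13+21+22 = 110
H - U - R - B - M - N - X - H: 17+15+8+14+17+21+9 = 101
H - U - R - B - N - X - M - H: 17+15+8+27+21+13+11 = 112
H - U - R - B - N - M - X - H: 17+15+8+27+17+13+9 = 106
H - U - R - X - B - M - N - H: 17+15+7+15+14+17+22 = 107
H - U - R - X - B - N - M - H: 17+15+7+15+27+17+11 = 109
… (352 more)
H - X - U - N - R - B - M - H: 9+8+13+19+8+14+11 = 82  ← best
The minimum is 82.
One optimal route: H → X → U → N → R → B → M → H (or its reverse).

Minimum total distance: 82 miles.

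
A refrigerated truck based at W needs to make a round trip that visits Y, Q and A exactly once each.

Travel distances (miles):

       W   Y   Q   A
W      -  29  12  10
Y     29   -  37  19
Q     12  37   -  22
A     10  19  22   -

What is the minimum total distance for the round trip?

With 3 stops there are 3!/2 = 3 distinct round trips (a route and its reverse cost the same).
W - Y - Q - A - W: 29+37+22+10 = 98
W - Y - A - Q - W: 29+19+22+12 = 82
W - Q - Y - A - W: 12+37+19+10 = 78
The minimum is 78.
One optimal route: W → Q → Y → A → W (or its reverse).

78 miles — the shortest possible round trip.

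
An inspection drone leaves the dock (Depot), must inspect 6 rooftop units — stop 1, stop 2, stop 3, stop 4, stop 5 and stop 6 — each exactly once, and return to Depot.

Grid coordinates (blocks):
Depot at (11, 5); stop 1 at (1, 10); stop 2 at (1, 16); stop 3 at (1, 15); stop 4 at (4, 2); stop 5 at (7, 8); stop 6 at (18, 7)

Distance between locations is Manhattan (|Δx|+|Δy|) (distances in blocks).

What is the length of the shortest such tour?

Depot - stop 1 - stop 2 - stop 3 - stop 4 - stop 5 - stop 6 - Depot: 15+6+1+16+9+12+9 = 68
Depot - stop 1 - stop 2 - stop 3 - stop 4 - stop 6 - stop 5 - Depot: 15+6+1+16+19+12+7 = 76
Depot - stop 1 - stop 2 - stop 3 - stop 5 - stop 4 - stop 6 - Depot: 15+6+1+13+9+19+9 = 72
Depot - stop 1 - stop 2 - stop 3 - stop 5 - stop 6 - stop 4 - Depot: 15+6+1+13+12+19+10 = 76
Depot - stop 1 - stop 2 - stop 3 - stop 6 - stop 4 - stop 5 - Depot: 15+6+1+25+19+9+7 = 82
Depot - stop 1 - stop 2 - stop 3 - stop 6 - stop 5 - stop 4 - Depot: 15+6+1+25+12+9+10 = 78
Depot - stop 1 - stop 2 - stop 4 - stop 3 - stop 5 - stop 6 - Depot: 15+6+17+16+13+12+9 = 88
Depot - stop 1 - stop 2 - stop 4 - stop 3 - stop 6 - stop 5 - Depot: 15+6+17+16+25+12+7 = 98
… (352 more)
Depot - stop 4 - stop 1 - stop 2 - stop 3 - stop 5 - stop 6 - Depot: 10+11+6+1+13+12+9 = 62  ← best
The minimum is 62.
One optimal route: Depot → stop 4 → stop 1 → stop 2 → stop 3 → stop 5 → stop 6 → Depot (or its reverse).

Minimum total distance: 62 blocks.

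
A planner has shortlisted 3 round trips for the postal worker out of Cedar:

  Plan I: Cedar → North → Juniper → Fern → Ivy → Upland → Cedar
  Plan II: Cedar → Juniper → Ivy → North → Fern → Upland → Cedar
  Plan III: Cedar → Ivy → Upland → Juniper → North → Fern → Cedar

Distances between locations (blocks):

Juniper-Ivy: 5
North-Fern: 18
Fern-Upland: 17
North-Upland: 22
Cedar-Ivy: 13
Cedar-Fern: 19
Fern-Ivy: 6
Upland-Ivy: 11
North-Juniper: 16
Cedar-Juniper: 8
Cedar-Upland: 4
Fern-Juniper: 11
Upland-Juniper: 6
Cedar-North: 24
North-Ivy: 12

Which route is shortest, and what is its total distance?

Plan I: 24 + 16 + 11 + 6 + 11 + 4 = 72
Plan II: 8 + 5 + 12 + 18 + 17 + 4 = 64
Plan III: 13 + 11 + 6 + 16 + 18 + 19 = 83

64 blocks — Plan II is the shortest.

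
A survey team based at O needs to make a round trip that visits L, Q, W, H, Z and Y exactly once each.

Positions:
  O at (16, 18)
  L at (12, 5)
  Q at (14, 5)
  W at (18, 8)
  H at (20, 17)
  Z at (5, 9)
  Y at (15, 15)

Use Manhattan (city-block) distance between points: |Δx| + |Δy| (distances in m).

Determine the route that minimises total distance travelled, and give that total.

O → L → Q → W → H → Z → Y → O: 17+2+7+11+23+16+4 = 80
O → L → Q → W → H → Y → Z → O: 17+2+7+11+7+16+20 = 80
O → L → Q → W → Z → H → Y → O: 17+2+7+14+23+7+4 = 74
O → L → Q → W → Z → Y → H → O: 17+2+7+14+16+7+5 = 68
O → L → Q → W → Y → H → Z → O: 17+2+7+10+7+23+20 = 86
O → L → Q → W → Y → Z → H → O: 17+2+7+10+16+23+5 = 80
O → L → Q → H → W → Z → Y → O: 17+2+18+11+14+16+4 = 82
O → L → Q → H → W → Y → Z → O: 17+2+18+11+10+16+20 = 94
… (352 more)
O → H → W → Q → L → Z → Y → O: 5+11+7+2+11+16+4 = 56  ← best
The minimum is 56.
One optimal route: O → H → W → Q → L → Z → Y → O (or its reverse).

Minimum total distance: 56 m.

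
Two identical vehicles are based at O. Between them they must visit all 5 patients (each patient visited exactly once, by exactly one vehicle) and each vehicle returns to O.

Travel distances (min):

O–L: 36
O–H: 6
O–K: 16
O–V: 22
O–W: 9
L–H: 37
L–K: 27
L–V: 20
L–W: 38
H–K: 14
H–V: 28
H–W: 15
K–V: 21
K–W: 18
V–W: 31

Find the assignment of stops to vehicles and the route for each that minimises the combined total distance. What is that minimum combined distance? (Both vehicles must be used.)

There are 2^4 − 1 = 15 ways to divide the 5 stops into two non-empty groups. For each, the best each vehicle can do is its own shortest tour through its group:
  {L} + {H, K, V, W}: 72 + 81 = 153
  {H} + {L, K, V, W}: 12 + 96 = 108
  {L, H} + {K, V, W}: 79 + 70 = 149
  {K} + {L, H, V, W}: 32 + 101 = 133
  {L, K} + {H, V, W}: 79 + 74 = 153
  {H, K} + {L, V, W}: 36 + 89 = 125
  … (15 splits in total)
  {L, H, K, V} + {W}: 89 + 18 = 107  ← best
Best: vehicle 1 O → H → K → L → V → O = 89; vehicle 2 O → W → O = 18; combined 107.

107 min — the smallest possible combined total.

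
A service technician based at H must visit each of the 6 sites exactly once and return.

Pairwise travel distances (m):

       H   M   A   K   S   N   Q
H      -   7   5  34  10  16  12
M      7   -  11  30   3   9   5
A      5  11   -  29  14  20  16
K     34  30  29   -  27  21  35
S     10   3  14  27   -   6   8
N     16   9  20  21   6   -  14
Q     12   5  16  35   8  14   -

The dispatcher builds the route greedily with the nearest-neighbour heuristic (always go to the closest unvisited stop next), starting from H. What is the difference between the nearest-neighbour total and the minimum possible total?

The nearest-neighbour route is 27 m longer than optimal.

H: A=5, M=7, S=10, Q=12, N=16, K=34 ⇒ A
A: M=11, S=14, Q=16, N=20, K=29 ⇒ M
M: S=3, Q=5, N=9, K=30 ⇒ S
S: N=6, Q=8, K=27 ⇒ N
N: Q=14, K=21 ⇒ Q
Q: K=35 ⇒ K
NN route H → A → M → S → N → Q → K → H costs 108.
Optimal: H → M → Q → S → N → K → A → H costs 81 (by enumerating all 360 distinct tours).
Excess = 108 − 81 = 27.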